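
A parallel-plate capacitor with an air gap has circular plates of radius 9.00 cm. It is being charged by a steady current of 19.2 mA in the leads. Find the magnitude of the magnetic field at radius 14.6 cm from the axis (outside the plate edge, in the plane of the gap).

2.63×10^-8 T

Between the plates the displacement current equals the wire current: I_d = 19.2 mA = 0.0192 A.
For r ≥ R the full I_d is enclosed: B = μ₀ I_d/(2πr) = (4π×10^-7)(0.0192)/(2π·0.146) = 2.63×10^-8 T.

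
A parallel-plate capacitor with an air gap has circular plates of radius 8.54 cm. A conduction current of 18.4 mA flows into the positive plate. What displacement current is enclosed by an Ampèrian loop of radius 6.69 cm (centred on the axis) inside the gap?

By continuity the displacement current in the gap matches the conduction current: I_d = 0.0184 A.
Through an area πr² the displacement current is I_d·(πr²/πR²) = I_d (r/R)² = 0.0113 A.

0.0113 A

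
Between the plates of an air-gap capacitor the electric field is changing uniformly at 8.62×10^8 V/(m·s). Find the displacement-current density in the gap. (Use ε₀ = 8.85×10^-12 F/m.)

J_d = ε₀ ∂E/∂t, so J_d = 7.63×10^-3 A/m².

7.63×10^-3 A/m²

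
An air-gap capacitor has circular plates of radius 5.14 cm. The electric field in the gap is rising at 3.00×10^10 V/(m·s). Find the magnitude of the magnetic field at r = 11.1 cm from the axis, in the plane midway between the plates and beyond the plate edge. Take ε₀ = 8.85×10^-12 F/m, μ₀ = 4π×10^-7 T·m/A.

I_d = ε₀ dΦ_E/dt = ε₀ πR² (dE/dt) = (8.85×10^-12)(8.300×10^-3)(3.00×10^10) = 2.204×10^-3 A through the full plate area.
Outside the plates the loop encloses all of I_d, so B·2πr = μ₀ I_d and B = 3.97×10^-9 T.

3.97×10^-9 T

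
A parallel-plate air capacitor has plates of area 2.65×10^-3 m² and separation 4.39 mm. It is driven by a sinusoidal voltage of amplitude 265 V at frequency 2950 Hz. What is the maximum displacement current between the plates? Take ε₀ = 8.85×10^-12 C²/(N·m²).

2.62×10^-5 A

The displacement current equals the conduction current C dV/dt, which peaks at C V₀ ω.
With C = ε₀A/d = (8.85×10^-12)(2.65×10^-3)/(4.39×10^-3) = 5.342×10^-12 F and ω = 2πf = 1.854×10^4 rad/s, I_d,max = (5.342×10^-12)(265)(1.854×10^4) = 2.62×10^-5 A.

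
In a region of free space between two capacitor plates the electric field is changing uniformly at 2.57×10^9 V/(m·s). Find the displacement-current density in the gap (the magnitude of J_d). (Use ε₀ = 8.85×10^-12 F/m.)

0.0227 A/m²

The displacement-current density is ε₀ ∂E/∂t = (8.85×10^-12)(2.57×10^9) = 0.0227 A/m².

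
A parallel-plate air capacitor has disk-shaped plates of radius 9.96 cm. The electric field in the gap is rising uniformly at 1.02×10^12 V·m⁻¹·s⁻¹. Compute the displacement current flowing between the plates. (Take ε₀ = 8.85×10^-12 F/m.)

I_d = ε₀ A (dE/dt) = (8.85×10^-12)(0.03117 m²)(1.02×10^12) = 0.281 A.

0.281 A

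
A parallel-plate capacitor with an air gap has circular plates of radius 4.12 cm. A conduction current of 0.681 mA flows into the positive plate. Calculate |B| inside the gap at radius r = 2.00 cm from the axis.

Between the plates the displacement current equals the wire current: I_d = 0.681 mA = 6.81×10^-4 A.
∮B·dl = μ₀ I_d,enc with I_d,enc = I_d r²/R² = 1.605×10^-4 A; so B = μ₀ I_d,enc/(2πr) = 1.60×10^-9 T.

1.60×10^-9 T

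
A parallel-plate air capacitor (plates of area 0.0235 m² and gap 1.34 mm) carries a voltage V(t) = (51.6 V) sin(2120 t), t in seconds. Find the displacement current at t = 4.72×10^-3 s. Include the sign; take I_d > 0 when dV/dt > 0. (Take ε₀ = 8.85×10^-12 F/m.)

dV/dt = (51.6)(2120)·cos(10.0064) = -9.140×10^4 V/s.
I_d = C dV/dt with C = ε₀A/d = (8.85×10^-12)(0.0235)/(1.34×10^-3) = 1.552×10^-10 F, so I_d = (1.552×10^-10)(-9.140×10^4) = -1.42×10^-5 A.

-1.42×10^-5 A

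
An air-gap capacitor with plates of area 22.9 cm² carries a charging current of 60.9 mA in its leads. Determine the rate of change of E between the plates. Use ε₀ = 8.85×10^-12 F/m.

3.00×10^12 V/(m·s)

The displacement current between the plates equals the conduction current, I_d = 60.9 mA.
Then dE/dt = I_d/(ε₀A) = 3.00×10^12 V/(m·s).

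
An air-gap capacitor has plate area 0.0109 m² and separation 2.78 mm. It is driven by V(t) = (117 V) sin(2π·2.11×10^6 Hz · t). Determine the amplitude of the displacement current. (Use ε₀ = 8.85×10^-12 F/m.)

The displacement current equals the conduction current C dV/dt, which peaks at C V₀ ω.
With C = ε₀A/d = (8.85×10^-12)(0.0109)/(2.78×10^-3) = 3.470×10^-11 F and ω = 2πf = 1.326×10^7 rad/s, I_d,max = (3.470×10^-11)(117)(1.326×10^7) = 0.0538 A.

0.0538 A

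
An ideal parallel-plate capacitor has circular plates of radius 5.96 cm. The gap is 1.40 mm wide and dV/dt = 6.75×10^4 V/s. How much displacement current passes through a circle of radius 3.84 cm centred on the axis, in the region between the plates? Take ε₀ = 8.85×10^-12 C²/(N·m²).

dE/dt = (dV/dt)/d = 4.821×10^7 V/(m·s); I_d = ε₀(πR²)(dE/dt) = (8.85×10^-12)(0.01116)(4.821×10^7) = 4.762×10^-6 A.
The field is uniform, so I_d,enc = I_d (r/R)² = (4.762×10^-6)(3.84/5.96)² = 1.98×10^-6 A.

1.98×10^-6 A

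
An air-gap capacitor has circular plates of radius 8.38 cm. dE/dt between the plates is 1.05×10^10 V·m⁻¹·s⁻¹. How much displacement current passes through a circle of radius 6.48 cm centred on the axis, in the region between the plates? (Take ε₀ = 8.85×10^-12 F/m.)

1.23×10^-3 A

Through the whole plate area (πR² = 0.02206 m²), I_d = ε₀ πR² dE/dt = 2.050×10^-3 A.
Since J_d is uniform, the enclosed fraction is (r/R)² = 0.5979, giving I_d,enc = 1.23×10^-3 A.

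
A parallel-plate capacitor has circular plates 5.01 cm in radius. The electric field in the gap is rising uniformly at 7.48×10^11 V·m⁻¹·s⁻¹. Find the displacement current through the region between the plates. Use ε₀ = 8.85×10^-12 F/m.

With a uniform field, Φ_E = EA, so I_d = ε₀ A dE/dt = 0.0522 A.

0.0522 A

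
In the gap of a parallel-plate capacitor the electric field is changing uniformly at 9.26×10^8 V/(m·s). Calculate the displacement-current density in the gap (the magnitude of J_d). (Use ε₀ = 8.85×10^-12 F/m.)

8.20×10^-3 A/m²

J_d = ε₀ dE/dt = (8.85×10^-12)(9.26×10^8) = 8.20×10^-3 A/m².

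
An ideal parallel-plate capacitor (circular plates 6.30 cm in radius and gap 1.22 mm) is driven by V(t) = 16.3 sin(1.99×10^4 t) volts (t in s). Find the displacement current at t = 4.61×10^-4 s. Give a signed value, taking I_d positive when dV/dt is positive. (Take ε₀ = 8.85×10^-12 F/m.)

dV/dt = (16.3)(1.99×10^4)·cos(9.1739) = -3.142×10^5 V/s.
I_d = C dV/dt with C = ε₀A/d = (8.85×10^-12)(0.01247)/(1.22×10^-3) = 9.046×10^-11 F, so I_d = (9.046×10^-11)(-3.142×10^5) = -2.84×10^-5 A.

-2.84×10^-5 A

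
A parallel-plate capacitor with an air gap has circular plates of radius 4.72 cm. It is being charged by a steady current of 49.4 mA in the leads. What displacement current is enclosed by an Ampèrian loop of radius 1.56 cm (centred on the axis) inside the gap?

By continuity the displacement current in the gap matches the conduction current: I_d = 0.0494 A.
The field is uniform, so I_d,enc = I_d (r/R)² = (0.0494)(1.56/4.72)² = 5.40×10^-3 A.

5.40×10^-3 A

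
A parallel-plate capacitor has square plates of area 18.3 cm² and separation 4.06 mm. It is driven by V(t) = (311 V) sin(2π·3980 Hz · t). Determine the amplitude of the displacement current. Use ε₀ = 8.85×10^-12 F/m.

(dE/dt)_max = V₀ω/d = 1.916×10^9 V/(m·s); ω = 2πf = 2.501×10^4 rad/s.
I_d,max = ε₀ A (dE/dt)_max = (8.85×10^-12)(1.83×10^-3)(1.916×10^9) = 3.10×10^-5 A.

3.10×10^-5 A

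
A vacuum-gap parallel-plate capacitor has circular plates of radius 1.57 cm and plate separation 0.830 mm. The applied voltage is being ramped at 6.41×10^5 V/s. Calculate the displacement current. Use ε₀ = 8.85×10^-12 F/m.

5.29×10^-6 A

C = ε₀A/d = (8.85×10^-12)(7.744×10^-4)/(8.30×10^-4) = 8.257×10^-12 F.
I_d = C dV/dt = (8.257×10^-12)(6.41×10^5) = 5.29×10^-6 A.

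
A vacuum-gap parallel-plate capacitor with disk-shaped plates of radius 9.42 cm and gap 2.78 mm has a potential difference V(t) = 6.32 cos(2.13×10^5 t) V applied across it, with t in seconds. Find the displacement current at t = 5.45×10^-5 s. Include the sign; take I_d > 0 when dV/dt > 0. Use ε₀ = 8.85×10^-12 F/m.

9.77×10^-5 A

C = ε₀A/d = (8.85×10^-12)(0.02788)/(2.78×10^-3) = 8.875×10^-11 F. dV/dt = V₀ω·−sin(ωt); at ωt = 11.6085 rad this factor is 0.8180.
I_d = C dV/dt = (8.875×10^-11)(6.32)(2.13×10^5)(0.8180) = 9.77×10^-5 A.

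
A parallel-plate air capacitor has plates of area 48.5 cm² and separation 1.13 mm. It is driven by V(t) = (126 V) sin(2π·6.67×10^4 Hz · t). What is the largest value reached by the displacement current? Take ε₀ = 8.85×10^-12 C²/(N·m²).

2.01×10^-3 A

The displacement current equals the conduction current C dV/dt, which peaks at C V₀ ω.
With C = ε₀A/d = (8.85×10^-12)(4.85×10^-3)/(1.13×10^-3) = 3.798×10^-11 F and ω = 2πf = 4.191×10^5 rad/s, I_d,max = (3.798×10^-11)(126)(4.191×10^5) = 2.01×10^-3 A.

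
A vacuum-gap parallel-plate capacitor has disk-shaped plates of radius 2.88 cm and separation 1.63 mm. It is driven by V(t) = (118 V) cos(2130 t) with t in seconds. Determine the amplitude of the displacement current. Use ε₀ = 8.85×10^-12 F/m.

3.56×10^-6 A

The displacement current equals the conduction current C dV/dt, which peaks at C V₀ ω.
With C = ε₀A/d = (8.85×10^-12)(2.606×10^-3)/(1.63×10^-3) = 1.415×10^-11 F and ω = 2130 rad/s, I_d,max = (1.415×10^-11)(118)(2130) = 3.56×10^-6 A.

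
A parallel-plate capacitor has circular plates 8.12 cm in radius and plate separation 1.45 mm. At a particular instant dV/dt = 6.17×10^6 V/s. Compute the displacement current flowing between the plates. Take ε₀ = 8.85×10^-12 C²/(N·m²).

C = ε₀A/d = (8.85×10^-12)(0.02071)/(1.45×10^-3) = 1.264×10^-10 F.
I_d = C dV/dt = (1.264×10^-10)(6.17×10^6) = 7.80×10^-4 A.

7.80×10^-4 A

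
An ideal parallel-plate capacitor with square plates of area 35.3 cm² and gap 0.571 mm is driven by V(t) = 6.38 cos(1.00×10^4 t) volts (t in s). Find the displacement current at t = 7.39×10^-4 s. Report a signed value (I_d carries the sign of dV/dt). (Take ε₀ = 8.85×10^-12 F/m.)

-3.12×10^-6 A

dE/dt = (V₀ω/d)·−sin(ωt) with ωt = 7.39 rad: (6.38)(1.00×10^4)(-0.8943)/(5.71×10^-4) = -9.992×10^7 V/(m·s).
I_d = ε₀ A dE/dt = (8.85×10^-12)(3.53×10^-3)(-9.992×10^7) = -3.12×10^-6 A.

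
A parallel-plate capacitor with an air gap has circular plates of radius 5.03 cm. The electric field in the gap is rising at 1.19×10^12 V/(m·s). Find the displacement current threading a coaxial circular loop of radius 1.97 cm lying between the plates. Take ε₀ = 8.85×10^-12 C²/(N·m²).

0.0128 A

Total displacement current: I_d = ε₀(πR²)(dE/dt) = (8.85×10^-12)(7.949×10^-3)(1.19×10^12) = 0.08371 A.
The field is uniform, so I_d,enc = I_d (r/R)² = (0.08371)(1.97/5.03)² = 0.0128 A.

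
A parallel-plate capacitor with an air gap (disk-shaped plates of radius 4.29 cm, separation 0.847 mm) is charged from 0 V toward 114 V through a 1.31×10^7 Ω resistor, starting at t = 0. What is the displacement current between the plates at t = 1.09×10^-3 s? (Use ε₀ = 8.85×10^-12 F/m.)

C = ε₀A/d = (8.85×10^-12)(5.782×10^-3)/(8.47×10^-4) = 6.041×10^-11 F, so τ = RC = 7.914×10^-4 s.
The conduction current is I(t) = (V₀/R) e^(−t/τ), and the displacement current between the plates equals it.
t/τ = 1.377; I_d = (114/1.31×10^7) · e^(−1.377) = (8.702×10^-6)(0.2523) = 2.20×10^-6 A.

2.20×10^-6 A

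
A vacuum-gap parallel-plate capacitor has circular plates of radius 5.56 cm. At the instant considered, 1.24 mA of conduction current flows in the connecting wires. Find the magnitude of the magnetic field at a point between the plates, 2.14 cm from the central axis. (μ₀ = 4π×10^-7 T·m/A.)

1.72×10^-9 T

Between the plates the displacement current equals the wire current: I_d = 1.24 mA = 1.24×10^-3 A.
∮B·dl = μ₀ I_d,enc with I_d,enc = I_d r²/R² = 1.837×10^-4 A; so B = μ₀ I_d,enc/(2πr) = 1.72×10^-9 T.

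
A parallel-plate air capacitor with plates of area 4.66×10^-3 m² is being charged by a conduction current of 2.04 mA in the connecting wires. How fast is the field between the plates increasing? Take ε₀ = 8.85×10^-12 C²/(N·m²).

4.95×10^10 V/(m·s)

By continuity, I_d in the gap equals the 2.04 mA flowing in the wire.
Then dE/dt = I_d/(ε₀A) = 4.95×10^10 V/(m·s).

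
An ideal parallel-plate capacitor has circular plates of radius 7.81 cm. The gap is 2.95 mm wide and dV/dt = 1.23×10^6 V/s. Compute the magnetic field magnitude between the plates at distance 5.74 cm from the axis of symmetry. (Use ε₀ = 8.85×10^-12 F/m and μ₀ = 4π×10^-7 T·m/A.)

1.33×10^-10 T

With E = V/d, dE/dt = 4.169×10^8 V/(m·s) and πR² = 0.01916 m², giving I_d = ε₀ πR² dE/dt = 7.069×10^-5 A.
∮B·dl = μ₀ I_d,enc with I_d,enc = I_d r²/R² = 3.818×10^-5 A; so B = μ₀ I_d,enc/(2πr) = 1.33×10^-10 T.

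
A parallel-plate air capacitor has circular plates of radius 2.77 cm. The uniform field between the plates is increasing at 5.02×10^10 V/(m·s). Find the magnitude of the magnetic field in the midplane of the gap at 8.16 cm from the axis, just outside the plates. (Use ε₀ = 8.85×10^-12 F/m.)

2.62×10^-9 T

I_d = ε₀ dΦ_E/dt = ε₀ πR² (dE/dt) = (8.85×10^-12)(2.411×10^-3)(5.02×10^10) = 1.071×10^-3 A through the full plate area.
For r ≥ R the full I_d is enclosed: B = μ₀ I_d/(2πr) = (4π×10^-7)(1.071×10^-3)/(2π·0.0816) = 2.62×10^-9 T.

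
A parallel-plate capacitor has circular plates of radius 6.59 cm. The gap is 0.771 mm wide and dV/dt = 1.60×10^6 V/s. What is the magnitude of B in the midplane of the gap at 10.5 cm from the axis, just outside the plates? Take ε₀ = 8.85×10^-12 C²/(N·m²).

4.77×10^-10 T

I_d = C dV/dt with C = ε₀πR²/d = 1.566×10^-10 F, so I_d = (1.566×10^-10)(1.60×10^6) = 2.506×10^-4 A.
For r ≥ R the full I_d is enclosed: B = μ₀ I_d/(2πr) = (4π×10^-7)(2.506×10^-4)/(2π·0.105) = 4.77×10^-10 T.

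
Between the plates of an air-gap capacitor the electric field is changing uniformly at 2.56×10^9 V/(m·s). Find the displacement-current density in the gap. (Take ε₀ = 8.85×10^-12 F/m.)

The displacement-current density is ε₀ ∂E/∂t = (8.85×10^-12)(2.56×10^9) = 0.0227 A/m².

0.0227 A/m²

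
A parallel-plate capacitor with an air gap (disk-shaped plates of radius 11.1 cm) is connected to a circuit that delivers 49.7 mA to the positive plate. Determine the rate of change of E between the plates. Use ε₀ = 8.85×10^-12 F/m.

Charge continuity gives I_d = I = 0.0497 A between the plates.
Since I_d = ε₀ A dE/dt, dE/dt = I_d/(ε₀A) = (0.0497)/((8.85×10^-12)(0.03871)) = 1.45×10^11 V/(m·s).

1.45×10^11 V/(m·s)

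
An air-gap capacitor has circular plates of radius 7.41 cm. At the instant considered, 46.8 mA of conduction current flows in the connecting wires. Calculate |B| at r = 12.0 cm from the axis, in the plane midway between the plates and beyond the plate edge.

Between the plates the displacement current equals the wire current: I_d = 46.8 mA = 0.0468 A.
Outside the plates the loop encloses all of I_d, so B·2πr = μ₀ I_d and B = 7.80×10^-8 T.

7.80×10^-8 T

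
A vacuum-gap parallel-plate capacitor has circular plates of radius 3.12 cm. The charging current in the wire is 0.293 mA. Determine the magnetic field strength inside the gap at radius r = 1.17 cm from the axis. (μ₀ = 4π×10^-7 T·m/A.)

Between the plates the displacement current equals the wire current: I_d = 0.293 mA = 2.93×10^-4 A.
An Ampèrian loop of radius r encloses a fraction (r/R)² of I_d. Then B·2πr = μ₀ I_d (r/R)², giving B = μ₀ I_d r/(2πR²) = 7.04×10^-10 T.

7.04×10^-10 T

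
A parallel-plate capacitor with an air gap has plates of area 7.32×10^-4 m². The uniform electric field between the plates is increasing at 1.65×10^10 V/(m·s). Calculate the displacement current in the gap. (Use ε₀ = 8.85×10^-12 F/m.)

The displacement current is ε₀ times dΦ_E/dt = ε₀ A dE/dt = (8.85×10^-12)(7.32×10^-4)(1.65×10^10) = 1.07×10^-4 A.

1.07×10^-4 A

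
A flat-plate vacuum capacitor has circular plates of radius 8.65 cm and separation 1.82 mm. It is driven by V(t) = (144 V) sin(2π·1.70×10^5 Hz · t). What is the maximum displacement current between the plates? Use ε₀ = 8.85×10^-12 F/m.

0.0176 A

C = ε₀A/d = (8.85×10^-12)(0.02351)/(1.82×10^-3) = 1.143×10^-10 F; ω = 2πf = 1.068×10^6 rad/s.
I_d = C dV/dt, so |I_d|_max = C V₀ ω = (1.143×10^-10)(144)(1.068×10^6) = 0.0176 A.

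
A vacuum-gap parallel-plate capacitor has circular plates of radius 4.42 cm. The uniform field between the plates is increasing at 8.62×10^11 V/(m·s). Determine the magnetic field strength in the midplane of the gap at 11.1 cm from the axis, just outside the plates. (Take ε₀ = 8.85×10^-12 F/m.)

Through the whole plate area (πR² = 6.138×10^-3 m²), I_d = ε₀ πR² dE/dt = 0.04682 A.
For r ≥ R the full I_d is enclosed: B = μ₀ I_d/(2πr) = (4π×10^-7)(0.04682)/(2π·0.111) = 8.44×10^-8 T.

8.44×10^-8 T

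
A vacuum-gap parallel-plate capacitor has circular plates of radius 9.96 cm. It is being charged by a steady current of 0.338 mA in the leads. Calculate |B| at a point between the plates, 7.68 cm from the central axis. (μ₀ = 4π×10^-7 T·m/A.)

5.23×10^-10 T

No conduction current crosses the gap, so I_d there equals the 3.38×10^-4 A in the leads.
For r < R the Ampère–Maxwell law gives B(2πr) = μ₀ I_d (r²/R²), so B = μ₀ I_d r/(2πR²) = (4π×10^-7)(3.38×10^-4)(0.0768)/(2π·0.0996²) = 5.23×10^-10 T.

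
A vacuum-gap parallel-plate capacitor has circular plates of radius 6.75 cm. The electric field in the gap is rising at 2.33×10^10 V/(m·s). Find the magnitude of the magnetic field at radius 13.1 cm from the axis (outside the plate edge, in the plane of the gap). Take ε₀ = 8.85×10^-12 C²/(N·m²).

4.51×10^-9 T

Total displacement current: I_d = ε₀(πR²)(dE/dt) = (8.85×10^-12)(0.01431)(2.33×10^10) = 2.951×10^-3 A.
With r > R the enclosed displacement current is the full I_d; B = μ₀ I_d / (2πr) = 4.51×10^-9 T.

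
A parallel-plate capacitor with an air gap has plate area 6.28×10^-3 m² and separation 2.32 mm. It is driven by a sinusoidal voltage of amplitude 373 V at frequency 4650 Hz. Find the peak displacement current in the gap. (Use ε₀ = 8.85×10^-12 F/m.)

C = ε₀A/d = (8.85×10^-12)(6.28×10^-3)/(2.32×10^-3) = 2.396×10^-11 F; ω = 2πf = 2.922×10^4 rad/s.
I_d = C dV/dt, so |I_d|_max = C V₀ ω = (2.396×10^-11)(373)(2.922×10^4) = 2.61×10^-4 A.

2.61×10^-4 A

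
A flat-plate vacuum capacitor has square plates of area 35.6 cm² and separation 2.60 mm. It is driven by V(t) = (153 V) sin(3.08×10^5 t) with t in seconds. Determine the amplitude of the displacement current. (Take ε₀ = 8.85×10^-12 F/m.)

5.71×10^-4 A

(dE/dt)_max = V₀ω/d = 1.812×10^10 V/(m·s); ω = 3.08×10^5 rad/s.
I_d,max = ε₀ A (dE/dt)_max = (8.85×10^-12)(3.56×10^-3)(1.812×10^10) = 5.71×10^-4 A.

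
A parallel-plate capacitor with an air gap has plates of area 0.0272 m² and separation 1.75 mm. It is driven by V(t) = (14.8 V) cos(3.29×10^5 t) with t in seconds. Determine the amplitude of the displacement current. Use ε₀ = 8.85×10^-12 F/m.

The displacement current equals the conduction current C dV/dt, which peaks at C V₀ ω.
With C = ε₀A/d = (8.85×10^-12)(0.0272)/(1.75×10^-3) = 1.376×10^-10 F and ω = 3.29×10^5 rad/s, I_d,max = (1.376×10^-10)(14.8)(3.29×10^5) = 6.70×10^-4 A.

6.70×10^-4 A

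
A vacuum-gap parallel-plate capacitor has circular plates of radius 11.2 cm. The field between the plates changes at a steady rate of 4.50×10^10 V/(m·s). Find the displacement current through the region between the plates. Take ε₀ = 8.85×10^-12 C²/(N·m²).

With a uniform field, Φ_E = EA, so I_d = ε₀ A dE/dt = 0.0157 A.

0.0157 A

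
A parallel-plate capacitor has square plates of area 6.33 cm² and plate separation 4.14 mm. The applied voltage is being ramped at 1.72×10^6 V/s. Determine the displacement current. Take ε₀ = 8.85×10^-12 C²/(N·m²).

E = V/d so dE/dt = (dV/dt)/d = 4.155×10^8 V/(m·s), and I_d = ε₀ A dE/dt = (8.85×10^-12)(6.33×10^-4)(4.155×10^8) = 2.33×10^-6 A.

2.33×10^-6 A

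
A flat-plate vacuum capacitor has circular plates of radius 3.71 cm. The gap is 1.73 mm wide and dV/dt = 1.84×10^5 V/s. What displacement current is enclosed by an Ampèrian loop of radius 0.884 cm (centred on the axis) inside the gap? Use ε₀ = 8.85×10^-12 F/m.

I_d = C dV/dt with C = ε₀πR²/d = 2.212×10^-11 F, so I_d = (2.212×10^-11)(1.84×10^5) = 4.070×10^-6 A.
Since J_d is uniform, the enclosed fraction is (r/R)² = 0.05677, giving I_d,enc = 2.31×10^-7 A.

2.31×10^-7 A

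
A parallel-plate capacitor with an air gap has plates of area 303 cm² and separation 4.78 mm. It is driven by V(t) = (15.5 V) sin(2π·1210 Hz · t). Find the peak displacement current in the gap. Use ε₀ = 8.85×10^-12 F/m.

6.61×10^-6 A

(dE/dt)_max = V₀ω/d = 2.465×10^7 V/(m·s); ω = 2πf = 7603 rad/s.
I_d,max = ε₀ A (dE/dt)_max = (8.85×10^-12)(0.0303)(2.465×10^7) = 6.61×10^-6 A.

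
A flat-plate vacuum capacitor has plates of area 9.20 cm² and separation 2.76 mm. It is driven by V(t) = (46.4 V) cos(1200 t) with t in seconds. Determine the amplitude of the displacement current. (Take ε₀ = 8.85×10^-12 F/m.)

1.64×10^-7 A

The displacement current equals the conduction current C dV/dt, which peaks at C V₀ ω.
With C = ε₀A/d = (8.85×10^-12)(9.20×10^-4)/(2.76×10^-3) = 2.950×10^-12 F and ω = 1200 rad/s, I_d,max = (2.950×10^-12)(46.4)(1200) = 1.64×10^-7 A.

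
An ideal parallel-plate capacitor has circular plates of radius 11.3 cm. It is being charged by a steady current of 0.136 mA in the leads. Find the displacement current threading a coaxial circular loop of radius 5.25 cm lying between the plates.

2.94×10^-5 A

By continuity the displacement current in the gap matches the conduction current: I_d = 1.36×10^-4 A.
Since J_d is uniform, the enclosed fraction is (r/R)² = 0.2159, giving I_d,enc = 2.94×10^-5 A.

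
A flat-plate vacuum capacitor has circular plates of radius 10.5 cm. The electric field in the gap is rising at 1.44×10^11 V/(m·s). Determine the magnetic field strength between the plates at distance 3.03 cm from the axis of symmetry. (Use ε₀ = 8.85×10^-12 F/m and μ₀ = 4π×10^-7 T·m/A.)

2.43×10^-8 T

Total displacement current: I_d = ε₀(πR²)(dE/dt) = (8.85×10^-12)(0.03464)(1.44×10^11) = 0.04415 A.
For r < R the Ampère–Maxwell law gives B(2πr) = μ₀ I_d (r²/R²), so B = μ₀ I_d r/(2πR²) = (4π×10^-7)(0.04415)(0.0303)/(2π·0.105²) = 2.43×10^-8 T.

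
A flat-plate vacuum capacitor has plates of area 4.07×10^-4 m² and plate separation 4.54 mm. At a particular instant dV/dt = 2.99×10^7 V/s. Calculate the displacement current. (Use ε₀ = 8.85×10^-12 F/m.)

2.37×10^-5 A

C = ε₀A/d = (8.85×10^-12)(4.07×10^-4)/(4.54×10^-3) = 7.934×10^-13 F.
I_d = C dV/dt = (7.934×10^-13)(2.99×10^7) = 2.37×10^-5 A.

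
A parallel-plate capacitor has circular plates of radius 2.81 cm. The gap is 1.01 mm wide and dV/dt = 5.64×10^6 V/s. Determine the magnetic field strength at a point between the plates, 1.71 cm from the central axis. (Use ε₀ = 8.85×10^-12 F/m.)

5.31×10^-10 T

With E = V/d, dE/dt = 5.584×10^9 V/(m·s) and πR² = 2.481×10^-3 m², giving I_d = ε₀ πR² dE/dt = 1.226×10^-4 A.
An Ampèrian loop of radius r encloses a fraction (r/R)² of I_d. Then B·2πr = μ₀ I_d (r/R)², giving B = μ₀ I_d r/(2πR²) = 5.31×10^-10 T.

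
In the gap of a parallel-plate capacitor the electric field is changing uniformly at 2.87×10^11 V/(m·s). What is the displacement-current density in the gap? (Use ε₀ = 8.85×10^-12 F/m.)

J_d = ε₀ ∂E/∂t, so J_d = 2.54 A/m².

2.54 A/m²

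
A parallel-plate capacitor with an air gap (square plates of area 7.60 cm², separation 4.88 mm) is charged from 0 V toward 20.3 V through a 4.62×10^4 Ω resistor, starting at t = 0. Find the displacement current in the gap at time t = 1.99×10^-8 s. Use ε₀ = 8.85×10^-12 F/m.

C = ε₀A/d = (8.85×10^-12)(7.60×10^-4)/(4.88×10^-3) = 1.378×10^-12 F, so τ = RC = 6.366×10^-8 s.
The conduction current is I(t) = (V₀/R) e^(−t/τ), and the displacement current between the plates equals it.
t/τ = 0.3126; I_d = (20.3/4.62×10^4) · e^(−0.3126) = (4.394×10^-4)(0.7315) = 3.21×10^-4 A.

3.21×10^-4 A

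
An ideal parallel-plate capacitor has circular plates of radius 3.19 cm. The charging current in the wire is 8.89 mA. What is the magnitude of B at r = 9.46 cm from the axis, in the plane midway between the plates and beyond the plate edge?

Between the plates the displacement current equals the wire current: I_d = 8.89 mA = 8.89×10^-3 A.
For r ≥ R the full I_d is enclosed: B = μ₀ I_d/(2πr) = (4π×10^-7)(8.89×10^-3)/(2π·0.0946) = 1.88×10^-8 T.

1.88×10^-8 T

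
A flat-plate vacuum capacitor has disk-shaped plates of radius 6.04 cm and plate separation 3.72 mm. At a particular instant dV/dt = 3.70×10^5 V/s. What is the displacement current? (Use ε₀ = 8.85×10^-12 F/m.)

E = V/d so dE/dt = (dV/dt)/d = 9.946×10^7 V/(m·s), and I_d = ε₀ A dE/dt = (8.85×10^-12)(0.01146)(9.946×10^7) = 1.01×10^-5 A.

1.01×10^-5 A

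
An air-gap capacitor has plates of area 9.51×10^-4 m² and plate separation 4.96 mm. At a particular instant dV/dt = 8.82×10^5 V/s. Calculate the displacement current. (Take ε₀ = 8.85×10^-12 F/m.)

1.50×10^-6 A

The displacement current equals the charging current C dV/dt. With C = ε₀A/d = (8.85×10^-12)(9.51×10^-4)/(4.96×10^-3) = 1.697×10^-12 F, I_d = (1.697×10^-12)(8.82×10^5) = 1.50×10^-6 A.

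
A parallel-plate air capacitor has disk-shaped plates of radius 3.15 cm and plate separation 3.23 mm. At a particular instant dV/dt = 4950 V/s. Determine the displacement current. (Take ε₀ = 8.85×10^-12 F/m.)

E = V/d so dE/dt = (dV/dt)/d = 1.533×10^6 V/(m·s), and I_d = ε₀ A dE/dt = (8.85×10^-12)(3.117×10^-3)(1.533×10^6) = 4.23×10^-8 A.

4.23×10^-8 A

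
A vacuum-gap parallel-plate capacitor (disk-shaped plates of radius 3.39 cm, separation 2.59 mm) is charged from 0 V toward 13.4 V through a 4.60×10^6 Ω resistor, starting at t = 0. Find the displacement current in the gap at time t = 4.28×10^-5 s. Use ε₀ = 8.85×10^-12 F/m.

1.37×10^-6 A

C = ε₀A/d = (8.85×10^-12)(3.610×10^-3)/(2.59×10^-3) = 1.234×10^-11 F and τ = RC = 5.676×10^-5 s. I_d in the gap equals the RC charging current.
I_d(t) = (V₀/R) e^(−t/τ) = 2.913×10^-6 · e^(−0.7541) = 1.37×10^-6 A.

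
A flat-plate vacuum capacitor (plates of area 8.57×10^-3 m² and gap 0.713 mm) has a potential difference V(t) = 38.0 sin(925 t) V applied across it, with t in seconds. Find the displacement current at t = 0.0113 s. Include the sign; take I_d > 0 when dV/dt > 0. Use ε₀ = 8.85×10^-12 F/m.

C = ε₀A/d = (8.85×10^-12)(8.57×10^-3)/(7.13×10^-4) = 1.064×10^-10 F. dV/dt = V₀ω·cos(ωt); at ωt = 10.4525 rad this factor is -0.5168.
I_d = C dV/dt = (1.064×10^-10)(38.0)(925)(-0.5168) = -1.93×10^-6 A.

-1.93×10^-6 A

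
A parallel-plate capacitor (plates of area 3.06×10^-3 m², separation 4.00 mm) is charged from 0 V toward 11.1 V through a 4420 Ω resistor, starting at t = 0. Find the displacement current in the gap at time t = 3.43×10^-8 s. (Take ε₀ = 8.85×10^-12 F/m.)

7.98×10^-4 A

With C = ε₀A/d = (8.85×10^-12)(3.06×10^-3)/(4.00×10^-3) = 6.770×10^-12 F, the time constant is τ = RC = 2.992×10^-8 s, so t/τ = 1.146 and e^(−t/τ) = 0.3179.
I_d = I_cond = (V₀/R) e^(−t/τ) = (2.511×10^-3)(0.3179) = 7.98×10^-4 A.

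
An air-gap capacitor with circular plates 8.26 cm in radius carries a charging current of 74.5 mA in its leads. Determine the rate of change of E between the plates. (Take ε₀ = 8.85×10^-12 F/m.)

3.93×10^11 V/(m·s)

The displacement current between the plates equals the conduction current, I_d = 74.5 mA.
Since I_d = ε₀ A dE/dt, dE/dt = I_d/(ε₀A) = (0.0745)/((8.85×10^-12)(0.02143)) = 3.93×10^11 V/(m·s).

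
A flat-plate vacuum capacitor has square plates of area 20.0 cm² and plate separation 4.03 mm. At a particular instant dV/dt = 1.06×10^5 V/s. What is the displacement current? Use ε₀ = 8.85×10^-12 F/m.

4.66×10^-7 A

C = ε₀A/d = (8.85×10^-12)(2.00×10^-3)/(4.03×10^-3) = 4.392×10^-12 F.
I_d = C dV/dt = (4.392×10^-12)(1.06×10^5) = 4.66×10^-7 A.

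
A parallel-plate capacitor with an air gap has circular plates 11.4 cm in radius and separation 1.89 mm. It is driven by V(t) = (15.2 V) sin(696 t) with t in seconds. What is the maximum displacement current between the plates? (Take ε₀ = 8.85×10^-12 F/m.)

C = ε₀A/d = (8.85×10^-12)(0.04083)/(1.89×10^-3) = 1.912×10^-10 F; ω = 696 rad/s.
I_d = C dV/dt, so |I_d|_max = C V₀ ω = (1.912×10^-10)(15.2)(696) = 2.02×10^-6 A.

2.02×10^-6 A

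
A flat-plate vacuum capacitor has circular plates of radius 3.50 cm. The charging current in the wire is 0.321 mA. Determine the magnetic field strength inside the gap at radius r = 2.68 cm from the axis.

1.40×10^-9 T

By continuity the displacement current in the gap matches the conduction current: I_d = 3.21×10^-4 A.
An Ampèrian loop of radius r encloses a fraction (r/R)² of I_d. Then B·2πr = μ₀ I_d (r/R)², giving B = μ₀ I_d r/(2πR²) = 1.40×10^-9 T.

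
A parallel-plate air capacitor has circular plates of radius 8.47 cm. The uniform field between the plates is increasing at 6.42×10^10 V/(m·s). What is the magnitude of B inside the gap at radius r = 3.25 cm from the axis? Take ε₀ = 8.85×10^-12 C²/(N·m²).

1.16×10^-8 T

I_d = ε₀ dΦ_E/dt = ε₀ πR² (dE/dt) = (8.85×10^-12)(0.02254)(6.42×10^10) = 0.01281 A through the full plate area.
An Ampèrian loop of radius r encloses a fraction (r/R)² of I_d. Then B·2πr = μ₀ I_d (r/R)², giving B = μ₀ I_d r/(2πR²) = 1.16×10^-8 T.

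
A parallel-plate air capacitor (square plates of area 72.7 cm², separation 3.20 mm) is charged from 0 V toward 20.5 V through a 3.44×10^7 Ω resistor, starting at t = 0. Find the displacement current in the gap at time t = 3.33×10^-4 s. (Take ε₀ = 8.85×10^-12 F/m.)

3.68×10^-7 A

C = ε₀A/d = (8.85×10^-12)(7.27×10^-3)/(3.20×10^-3) = 2.011×10^-11 F, so τ = RC = 6.918×10^-4 s.
The conduction current is I(t) = (V₀/R) e^(−t/τ), and the displacement current between the plates equals it.
t/τ = 0.4814; I_d = (20.5/3.44×10^7) · e^(−0.4814) = (5.959×10^-7)(0.6179) = 3.68×10^-7 A.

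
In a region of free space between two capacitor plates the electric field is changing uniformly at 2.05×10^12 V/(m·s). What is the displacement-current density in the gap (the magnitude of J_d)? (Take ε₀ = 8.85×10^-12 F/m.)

18.1 A/m²

J_d = ε₀ ∂E/∂t, so J_d = 18.1 A/m².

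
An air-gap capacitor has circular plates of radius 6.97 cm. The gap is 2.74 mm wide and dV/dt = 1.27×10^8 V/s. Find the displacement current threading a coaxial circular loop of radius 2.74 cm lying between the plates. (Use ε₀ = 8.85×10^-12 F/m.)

9.67×10^-4 A

I_d = C dV/dt with C = ε₀πR²/d = 4.929×10^-11 F, so I_d = (4.929×10^-11)(1.27×10^8) = 6.260×10^-3 A.
Through an area πr² the displacement current is I_d·(πr²/πR²) = I_d (r/R)² = 9.67×10^-4 A.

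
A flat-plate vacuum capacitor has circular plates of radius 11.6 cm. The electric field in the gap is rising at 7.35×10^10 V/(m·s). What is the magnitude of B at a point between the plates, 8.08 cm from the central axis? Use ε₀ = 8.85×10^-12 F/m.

Total displacement current: I_d = ε₀(πR²)(dE/dt) = (8.85×10^-12)(0.04227)(7.35×10^10) = 0.02750 A.
∮B·dl = μ₀ I_d,enc with I_d,enc = I_d r²/R² = 0.01334 A; so B = μ₀ I_d,enc/(2πr) = 3.30×10^-8 T.

3.30×10^-8 T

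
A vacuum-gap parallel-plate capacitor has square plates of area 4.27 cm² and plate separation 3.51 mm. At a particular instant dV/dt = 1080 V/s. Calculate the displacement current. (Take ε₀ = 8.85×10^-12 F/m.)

C = ε₀A/d = (8.85×10^-12)(4.27×10^-4)/(3.51×10^-3) = 1.077×10^-12 F.
I_d = C dV/dt = (1.077×10^-12)(1080) = 1.16×10^-9 A.

1.16×10^-9 A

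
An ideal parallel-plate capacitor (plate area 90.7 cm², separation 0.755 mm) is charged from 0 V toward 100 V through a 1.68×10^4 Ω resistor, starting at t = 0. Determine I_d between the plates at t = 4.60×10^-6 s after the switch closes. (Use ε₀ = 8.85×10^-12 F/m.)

4.53×10^-4 A

C = ε₀A/d = (8.85×10^-12)(9.07×10^-3)/(7.55×10^-4) = 1.063×10^-10 F and τ = RC = 1.786×10^-6 s. I_d in the gap equals the RC charging current.
I_d(t) = (V₀/R) e^(−t/τ) = 5.952×10^-3 · e^(−2.576) = 4.53×10^-4 A.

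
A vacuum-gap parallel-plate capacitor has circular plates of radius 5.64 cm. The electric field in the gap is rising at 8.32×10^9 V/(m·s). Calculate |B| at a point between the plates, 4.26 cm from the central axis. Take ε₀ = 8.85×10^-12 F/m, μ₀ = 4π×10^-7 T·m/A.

Total displacement current: I_d = ε₀(πR²)(dE/dt) = (8.85×10^-12)(9.993×10^-3)(8.32×10^9) = 7.358×10^-4 A.
For r < R the Ampère–Maxwell law gives B(2πr) = μ₀ I_d (r²/R²), so B = μ₀ I_d r/(2πR²) = (4π×10^-7)(7.358×10^-4)(0.0426)/(2π·0.0564²) = 1.97×10^-9 T.

1.97×10^-9 T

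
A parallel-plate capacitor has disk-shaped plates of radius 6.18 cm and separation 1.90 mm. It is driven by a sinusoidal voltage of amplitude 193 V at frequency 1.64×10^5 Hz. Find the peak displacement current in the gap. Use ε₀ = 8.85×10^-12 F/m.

0.0111 A

The displacement current equals the conduction current C dV/dt, which peaks at C V₀ ω.
With C = ε₀A/d = (8.85×10^-12)(0.01200)/(1.90×10^-3) = 5.589×10^-11 F and ω = 2πf = 1.030×10^6 rad/s, I_d,max = (5.589×10^-11)(193)(1.030×10^6) = 0.0111 A.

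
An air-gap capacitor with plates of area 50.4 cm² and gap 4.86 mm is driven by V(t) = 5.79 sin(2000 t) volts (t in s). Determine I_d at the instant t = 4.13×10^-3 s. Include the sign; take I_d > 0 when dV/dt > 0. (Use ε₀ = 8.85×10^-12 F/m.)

C = ε₀A/d = (8.85×10^-12)(5.04×10^-3)/(4.86×10^-3) = 9.178×10^-12 F. dV/dt = V₀ω·cos(ωt); at ωt = 8.26 rad this factor is -0.3950.
I_d = C dV/dt = (9.178×10^-12)(5.79)(2000)(-0.3950) = -4.20×10^-8 A.

-4.20×10^-8 A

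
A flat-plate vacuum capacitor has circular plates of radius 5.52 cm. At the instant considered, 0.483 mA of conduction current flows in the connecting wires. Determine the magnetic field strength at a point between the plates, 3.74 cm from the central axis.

1.19×10^-9 T

No conduction current crosses the gap, so I_d there equals the 4.83×10^-4 A in the leads.
For r < R the Ampère–Maxwell law gives B(2πr) = μ₀ I_d (r²/R²), so B = μ₀ I_d r/(2πR²) = (4π×10^-7)(4.83×10^-4)(0.0374)/(2π·0.0552²) = 1.19×10^-9 T.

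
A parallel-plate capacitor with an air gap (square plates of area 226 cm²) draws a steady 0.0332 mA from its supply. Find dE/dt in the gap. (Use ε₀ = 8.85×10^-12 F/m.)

By continuity, I_d in the gap equals the 0.0332 mA flowing in the wire.
Inverting I_d = ε₀ A dE/dt gives dE/dt = 3.32×10^-5 / (8.85×10^-12 · 0.0226) = 1.66×10^8 V/(m·s).

1.66×10^8 V/(m·s)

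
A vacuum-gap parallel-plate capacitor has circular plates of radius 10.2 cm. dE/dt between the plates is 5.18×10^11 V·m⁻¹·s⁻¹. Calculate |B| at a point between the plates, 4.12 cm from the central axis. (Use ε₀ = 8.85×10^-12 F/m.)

1.19×10^-7 T

I_d = ε₀ dΦ_E/dt = ε₀ πR² (dE/dt) = (8.85×10^-12)(0.03269)(5.18×10^11) = 0.1499 A through the full plate area.
An Ampèrian loop of radius r encloses a fraction (r/R)² of I_d. Then B·2πr = μ₀ I_d (r/R)², giving B = μ₀ I_d r/(2πR²) = 1.19×10^-7 T.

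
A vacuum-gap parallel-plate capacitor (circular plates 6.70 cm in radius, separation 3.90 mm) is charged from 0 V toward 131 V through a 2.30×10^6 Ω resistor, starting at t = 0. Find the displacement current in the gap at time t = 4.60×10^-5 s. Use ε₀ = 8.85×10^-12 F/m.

With C = ε₀A/d = (8.85×10^-12)(0.01410)/(3.90×10^-3) = 3.200×10^-11 F, the time constant is τ = RC = 7.360×10^-5 s, so t/τ = 0.6250 and e^(−t/τ) = 0.5353.
I_d = I_cond = (V₀/R) e^(−t/τ) = (5.696×10^-5)(0.5353) = 3.05×10^-5 A.

3.05×10^-5 A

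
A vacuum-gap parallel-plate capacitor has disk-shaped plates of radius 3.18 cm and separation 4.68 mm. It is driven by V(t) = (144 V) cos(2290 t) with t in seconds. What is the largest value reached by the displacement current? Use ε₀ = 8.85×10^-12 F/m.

1.98×10^-6 A

(dE/dt)_max = V₀ω/d = 7.046×10^7 V/(m·s); ω = 2290 rad/s.
I_d,max = ε₀ A (dE/dt)_max = (8.85×10^-12)(3.177×10^-3)(7.046×10^7) = 1.98×10^-6 A.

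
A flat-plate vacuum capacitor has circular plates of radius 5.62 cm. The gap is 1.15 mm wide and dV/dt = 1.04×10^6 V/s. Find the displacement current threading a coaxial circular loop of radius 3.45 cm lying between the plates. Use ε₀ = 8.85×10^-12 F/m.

2.99×10^-5 A

With E = V/d, dE/dt = 9.043×10^8 V/(m·s) and πR² = 9.923×10^-3 m², giving I_d = ε₀ πR² dE/dt = 7.941×10^-5 A.
The field is uniform, so I_d,enc = I_d (r/R)² = (7.941×10^-5)(3.45/5.62)² = 2.99×10^-5 A.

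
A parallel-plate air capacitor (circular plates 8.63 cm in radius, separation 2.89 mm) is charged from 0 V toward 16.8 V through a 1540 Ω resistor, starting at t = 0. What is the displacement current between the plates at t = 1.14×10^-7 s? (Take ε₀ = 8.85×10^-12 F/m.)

C = ε₀A/d = (8.85×10^-12)(0.02340)/(2.89×10^-3) = 7.166×10^-11 F, so τ = RC = 1.104×10^-7 s.
The conduction current is I(t) = (V₀/R) e^(−t/τ), and the displacement current between the plates equals it.
t/τ = 1.033; I_d = (16.8/1540) · e^(−1.033) = (0.01091)(0.3559) = 3.88×10^-3 A.

3.88×10^-3 A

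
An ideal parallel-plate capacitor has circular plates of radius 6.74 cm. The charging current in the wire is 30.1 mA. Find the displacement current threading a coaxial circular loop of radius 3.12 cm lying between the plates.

Between the plates the displacement current equals the wire current: I_d = 30.1 mA = 0.0301 A.
Since J_d is uniform, the enclosed fraction is (r/R)² = 0.2143, giving I_d,enc = 6.45×10^-3 A.

6.45×10^-3 A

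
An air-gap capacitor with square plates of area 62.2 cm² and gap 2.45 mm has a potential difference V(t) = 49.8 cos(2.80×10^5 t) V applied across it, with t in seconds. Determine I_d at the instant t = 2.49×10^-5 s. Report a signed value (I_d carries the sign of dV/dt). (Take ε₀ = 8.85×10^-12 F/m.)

-1.99×10^-4 A

dV/dt = (49.8)(2.80×10^5)·−sin(6.972) = -8.863×10^6 V/s.
I_d = C dV/dt with C = ε₀A/d = (8.85×10^-12)(6.22×10^-3)/(2.45×10^-3) = 2.247×10^-11 F, so I_d = (2.247×10^-11)(-8.863×10^6) = -1.99×10^-4 A.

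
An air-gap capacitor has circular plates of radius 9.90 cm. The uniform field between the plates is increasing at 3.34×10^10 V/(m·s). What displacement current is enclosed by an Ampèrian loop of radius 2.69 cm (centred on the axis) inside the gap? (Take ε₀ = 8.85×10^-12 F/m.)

Total displacement current: I_d = ε₀(πR²)(dE/dt) = (8.85×10^-12)(0.03079)(3.34×10^10) = 9.101×10^-3 A.
Through an area πr² the displacement current is I_d·(πr²/πR²) = I_d (r/R)² = 6.72×10^-4 A.

6.72×10^-4 A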